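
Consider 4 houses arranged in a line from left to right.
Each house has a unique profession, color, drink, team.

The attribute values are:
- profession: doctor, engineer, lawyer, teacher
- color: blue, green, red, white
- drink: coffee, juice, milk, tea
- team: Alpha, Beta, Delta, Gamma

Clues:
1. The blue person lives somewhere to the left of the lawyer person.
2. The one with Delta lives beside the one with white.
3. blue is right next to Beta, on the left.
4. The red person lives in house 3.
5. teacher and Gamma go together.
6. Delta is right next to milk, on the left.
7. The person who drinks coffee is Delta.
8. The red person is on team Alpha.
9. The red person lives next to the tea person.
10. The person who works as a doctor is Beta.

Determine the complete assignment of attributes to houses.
Solution:

House | Profession | Color | Drink | Team
-----------------------------------------
  1   | engineer | blue | coffee | Delta
  2   | doctor | white | milk | Beta
  3   | lawyer | red | juice | Alpha
  4   | teacher | green | tea | Gamma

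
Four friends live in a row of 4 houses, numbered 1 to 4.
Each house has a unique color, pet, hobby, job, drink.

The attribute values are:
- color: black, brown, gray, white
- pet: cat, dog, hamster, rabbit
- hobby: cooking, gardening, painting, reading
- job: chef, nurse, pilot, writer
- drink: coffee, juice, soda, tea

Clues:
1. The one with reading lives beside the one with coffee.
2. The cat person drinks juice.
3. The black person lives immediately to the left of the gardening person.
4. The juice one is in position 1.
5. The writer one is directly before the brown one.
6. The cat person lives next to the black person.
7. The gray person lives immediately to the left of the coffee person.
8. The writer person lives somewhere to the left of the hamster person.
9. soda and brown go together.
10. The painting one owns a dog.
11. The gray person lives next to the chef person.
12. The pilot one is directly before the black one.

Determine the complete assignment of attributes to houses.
Solution:

House | Color | Pet | Hobby | Job | Drink
-----------------------------------------
  1   | gray | cat | reading | pilot | juice
  2   | black | dog | painting | chef | coffee
  3   | white | rabbit | gardening | writer | tea
  4   | brown | hamster | cooking | nurse | soda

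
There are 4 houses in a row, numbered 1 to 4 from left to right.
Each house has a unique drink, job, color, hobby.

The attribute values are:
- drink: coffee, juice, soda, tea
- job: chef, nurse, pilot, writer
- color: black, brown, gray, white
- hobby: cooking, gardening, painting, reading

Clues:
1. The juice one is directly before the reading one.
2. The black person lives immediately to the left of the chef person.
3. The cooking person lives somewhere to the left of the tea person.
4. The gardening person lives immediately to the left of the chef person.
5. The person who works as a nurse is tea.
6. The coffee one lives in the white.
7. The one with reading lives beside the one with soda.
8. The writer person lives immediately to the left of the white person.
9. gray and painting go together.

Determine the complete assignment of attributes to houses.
Solution:

House | Drink | Job | Color | Hobby
-----------------------------------
  1   | juice | writer | black | gardening
  2   | coffee | chef | white | reading
  3   | soda | pilot | brown | cooking
  4   | tea | nurse | gray | painting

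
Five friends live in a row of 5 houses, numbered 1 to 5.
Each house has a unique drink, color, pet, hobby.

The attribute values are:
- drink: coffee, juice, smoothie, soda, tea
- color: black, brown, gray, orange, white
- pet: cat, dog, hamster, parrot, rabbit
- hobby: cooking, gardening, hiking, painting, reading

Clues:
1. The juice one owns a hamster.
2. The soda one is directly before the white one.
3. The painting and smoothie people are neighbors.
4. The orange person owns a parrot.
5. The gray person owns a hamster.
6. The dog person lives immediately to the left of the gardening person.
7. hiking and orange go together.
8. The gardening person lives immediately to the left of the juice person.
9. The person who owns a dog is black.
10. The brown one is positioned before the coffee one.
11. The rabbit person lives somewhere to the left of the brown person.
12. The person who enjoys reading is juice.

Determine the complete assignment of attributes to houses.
Solution:

House | Drink | Color | Pet | Hobby
-----------------------------------
  1   | soda | black | dog | painting
  2   | smoothie | white | rabbit | gardening
  3   | juice | gray | hamster | reading
  4   | tea | brown | cat | cooking
  5   | coffee | orange | parrot | hiking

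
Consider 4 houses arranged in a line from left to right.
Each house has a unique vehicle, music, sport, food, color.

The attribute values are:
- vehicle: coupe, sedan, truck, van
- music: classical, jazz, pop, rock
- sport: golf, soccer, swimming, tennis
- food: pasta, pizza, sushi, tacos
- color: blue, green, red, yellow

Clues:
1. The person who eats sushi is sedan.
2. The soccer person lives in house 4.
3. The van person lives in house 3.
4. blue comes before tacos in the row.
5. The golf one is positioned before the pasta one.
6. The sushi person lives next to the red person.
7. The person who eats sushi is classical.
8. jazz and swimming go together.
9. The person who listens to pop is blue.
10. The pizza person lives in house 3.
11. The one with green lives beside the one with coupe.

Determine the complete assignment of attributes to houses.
Solution:

House | Vehicle | Music | Sport | Food | Color
----------------------------------------------
  1   | sedan | classical | golf | sushi | green
  2   | coupe | jazz | swimming | pasta | red
  3   | van | pop | tennis | pizza | blue
  4   | truck | rock | soccer | tacos | yellow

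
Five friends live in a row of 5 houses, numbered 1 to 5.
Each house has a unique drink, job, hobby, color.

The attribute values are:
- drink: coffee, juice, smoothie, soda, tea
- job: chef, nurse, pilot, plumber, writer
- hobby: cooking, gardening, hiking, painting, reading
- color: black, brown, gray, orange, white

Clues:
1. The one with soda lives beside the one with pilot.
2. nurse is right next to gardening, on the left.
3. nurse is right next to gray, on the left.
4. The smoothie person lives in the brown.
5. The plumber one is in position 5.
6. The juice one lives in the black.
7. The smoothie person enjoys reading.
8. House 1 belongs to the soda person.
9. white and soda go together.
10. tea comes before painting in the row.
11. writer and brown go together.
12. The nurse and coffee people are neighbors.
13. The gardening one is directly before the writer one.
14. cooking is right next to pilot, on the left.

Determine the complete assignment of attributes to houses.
Solution:

House | Drink | Job | Hobby | Color
-----------------------------------
  1   | soda | nurse | cooking | white
  2   | coffee | pilot | gardening | gray
  3   | smoothie | writer | reading | brown
  4   | tea | chef | hiking | orange
  5   | juice | plumber | painting | black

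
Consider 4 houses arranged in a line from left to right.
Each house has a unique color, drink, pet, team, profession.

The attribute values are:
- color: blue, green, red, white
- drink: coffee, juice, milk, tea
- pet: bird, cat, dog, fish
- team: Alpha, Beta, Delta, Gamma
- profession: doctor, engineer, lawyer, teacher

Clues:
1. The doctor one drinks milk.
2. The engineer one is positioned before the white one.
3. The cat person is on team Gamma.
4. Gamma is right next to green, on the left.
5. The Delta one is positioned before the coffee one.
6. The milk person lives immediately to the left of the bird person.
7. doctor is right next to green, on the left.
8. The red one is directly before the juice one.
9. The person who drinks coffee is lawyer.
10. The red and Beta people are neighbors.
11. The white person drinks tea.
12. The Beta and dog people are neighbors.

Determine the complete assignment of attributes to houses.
Solution:

House | Color | Drink | Pet | Team | Profession
-----------------------------------------------
  1   | red | milk | cat | Gamma | doctor
  2   | green | juice | bird | Beta | engineer
  3   | white | tea | dog | Delta | teacher
  4   | blue | coffee | fish | Alpha | lawyer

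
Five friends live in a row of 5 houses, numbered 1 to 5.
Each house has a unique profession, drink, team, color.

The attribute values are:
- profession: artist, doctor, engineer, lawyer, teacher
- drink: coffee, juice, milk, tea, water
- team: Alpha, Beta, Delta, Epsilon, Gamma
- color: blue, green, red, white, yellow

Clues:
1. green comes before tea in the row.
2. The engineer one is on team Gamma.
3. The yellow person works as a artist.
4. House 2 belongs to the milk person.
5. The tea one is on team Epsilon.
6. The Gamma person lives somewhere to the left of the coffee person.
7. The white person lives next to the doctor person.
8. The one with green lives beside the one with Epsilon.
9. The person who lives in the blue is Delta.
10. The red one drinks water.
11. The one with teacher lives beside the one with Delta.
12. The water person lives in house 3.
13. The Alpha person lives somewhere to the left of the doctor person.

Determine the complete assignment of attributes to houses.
Solution:

House | Profession | Drink | Team | Color
-----------------------------------------
  1   | teacher | juice | Alpha | white
  2   | doctor | milk | Delta | blue
  3   | engineer | water | Gamma | red
  4   | lawyer | coffee | Beta | green
  5   | artist | tea | Epsilon | yellow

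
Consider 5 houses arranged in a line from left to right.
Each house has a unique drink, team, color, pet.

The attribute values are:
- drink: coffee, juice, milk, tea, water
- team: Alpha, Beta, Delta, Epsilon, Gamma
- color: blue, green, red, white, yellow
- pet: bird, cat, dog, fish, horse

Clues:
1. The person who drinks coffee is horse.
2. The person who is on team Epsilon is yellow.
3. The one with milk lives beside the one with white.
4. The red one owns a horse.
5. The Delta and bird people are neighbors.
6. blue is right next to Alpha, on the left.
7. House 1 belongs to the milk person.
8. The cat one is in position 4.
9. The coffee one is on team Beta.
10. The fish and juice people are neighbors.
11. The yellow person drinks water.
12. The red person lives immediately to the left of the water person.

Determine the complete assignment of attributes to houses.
Solution:

House | Drink | Team | Color | Pet
----------------------------------
  1   | milk | Delta | blue | fish
  2   | juice | Alpha | white | bird
  3   | coffee | Beta | red | horse
  4   | water | Epsilon | yellow | cat
  5   | tea | Gamma | green | dog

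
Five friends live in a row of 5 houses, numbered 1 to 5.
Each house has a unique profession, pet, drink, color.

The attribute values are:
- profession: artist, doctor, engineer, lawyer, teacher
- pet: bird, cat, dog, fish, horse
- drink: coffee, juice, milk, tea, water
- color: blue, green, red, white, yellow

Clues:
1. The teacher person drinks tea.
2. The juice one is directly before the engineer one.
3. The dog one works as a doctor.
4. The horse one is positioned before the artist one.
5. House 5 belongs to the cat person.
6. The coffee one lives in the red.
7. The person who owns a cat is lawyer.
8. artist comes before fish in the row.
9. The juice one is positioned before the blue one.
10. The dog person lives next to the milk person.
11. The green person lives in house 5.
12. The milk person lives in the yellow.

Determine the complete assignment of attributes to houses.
Solution:

House | Profession | Pet | Drink | Color
----------------------------------------
  1   | doctor | dog | juice | white
  2   | engineer | horse | milk | yellow
  3   | artist | bird | coffee | red
  4   | teacher | fish | tea | blue
  5   | lawyer | cat | water | green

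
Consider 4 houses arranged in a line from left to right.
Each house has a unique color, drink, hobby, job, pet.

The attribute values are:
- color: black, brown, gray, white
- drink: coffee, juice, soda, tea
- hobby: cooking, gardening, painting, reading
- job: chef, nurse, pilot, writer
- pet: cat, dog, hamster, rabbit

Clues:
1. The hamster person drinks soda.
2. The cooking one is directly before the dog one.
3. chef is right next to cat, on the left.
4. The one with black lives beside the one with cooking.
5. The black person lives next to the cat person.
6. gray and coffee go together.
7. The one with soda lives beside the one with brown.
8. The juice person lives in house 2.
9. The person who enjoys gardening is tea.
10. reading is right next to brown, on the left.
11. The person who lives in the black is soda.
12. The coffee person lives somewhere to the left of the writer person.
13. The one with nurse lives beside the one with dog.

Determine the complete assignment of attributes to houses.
Solution:

House | Color | Drink | Hobby | Job | Pet
-----------------------------------------
  1   | black | soda | reading | chef | hamster
  2   | brown | juice | cooking | nurse | cat
  3   | gray | coffee | painting | pilot | dog
  4   | white | tea | gardening | writer | rabbit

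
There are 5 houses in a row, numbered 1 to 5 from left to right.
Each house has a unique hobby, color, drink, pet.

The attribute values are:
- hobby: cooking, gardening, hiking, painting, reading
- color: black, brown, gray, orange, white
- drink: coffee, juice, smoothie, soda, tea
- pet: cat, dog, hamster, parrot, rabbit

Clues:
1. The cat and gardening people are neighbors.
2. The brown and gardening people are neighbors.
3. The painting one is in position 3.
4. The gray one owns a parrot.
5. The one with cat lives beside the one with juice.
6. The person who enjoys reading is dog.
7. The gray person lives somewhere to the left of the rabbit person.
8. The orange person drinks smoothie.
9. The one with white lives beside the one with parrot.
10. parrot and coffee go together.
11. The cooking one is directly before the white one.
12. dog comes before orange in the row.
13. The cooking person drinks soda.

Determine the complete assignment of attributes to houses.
Solution:

House | Hobby | Color | Drink | Pet
-----------------------------------
  1   | cooking | brown | soda | cat
  2   | gardening | white | juice | hamster
  3   | painting | gray | coffee | parrot
  4   | reading | black | tea | dog
  5   | hiking | orange | smoothie | rabbit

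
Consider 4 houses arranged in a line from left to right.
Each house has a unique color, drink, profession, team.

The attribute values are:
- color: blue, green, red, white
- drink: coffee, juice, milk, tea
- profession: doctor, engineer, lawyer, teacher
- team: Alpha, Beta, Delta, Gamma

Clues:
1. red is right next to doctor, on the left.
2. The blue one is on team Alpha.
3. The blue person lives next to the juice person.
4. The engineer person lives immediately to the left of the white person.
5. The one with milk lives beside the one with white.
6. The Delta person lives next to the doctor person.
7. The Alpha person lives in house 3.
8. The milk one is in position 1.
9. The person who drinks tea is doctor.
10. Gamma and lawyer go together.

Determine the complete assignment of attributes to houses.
Solution:

House | Color | Drink | Profession | Team
-----------------------------------------
  1   | red | milk | engineer | Delta
  2   | white | tea | doctor | Beta
  3   | blue | coffee | teacher | Alpha
  4   | green | juice | lawyer | Gamma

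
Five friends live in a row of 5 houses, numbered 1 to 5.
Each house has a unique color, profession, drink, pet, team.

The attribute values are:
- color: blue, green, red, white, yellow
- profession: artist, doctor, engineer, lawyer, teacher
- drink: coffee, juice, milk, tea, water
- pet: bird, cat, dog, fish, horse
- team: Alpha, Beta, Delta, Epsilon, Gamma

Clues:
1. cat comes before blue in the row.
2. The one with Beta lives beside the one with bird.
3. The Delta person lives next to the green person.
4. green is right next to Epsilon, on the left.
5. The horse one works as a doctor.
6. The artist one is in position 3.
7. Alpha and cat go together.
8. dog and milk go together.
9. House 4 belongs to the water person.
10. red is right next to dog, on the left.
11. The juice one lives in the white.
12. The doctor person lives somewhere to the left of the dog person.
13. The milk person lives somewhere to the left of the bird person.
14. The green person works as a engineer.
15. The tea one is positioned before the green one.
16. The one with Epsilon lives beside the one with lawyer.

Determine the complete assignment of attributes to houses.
Solution:

House | Color | Profession | Drink | Pet | Team
-----------------------------------------------
  1   | red | doctor | tea | horse | Delta
  2   | green | engineer | milk | dog | Beta
  3   | white | artist | juice | bird | Epsilon
  4   | yellow | lawyer | water | cat | Alpha
  5   | blue | teacher | coffee | fish | Gamma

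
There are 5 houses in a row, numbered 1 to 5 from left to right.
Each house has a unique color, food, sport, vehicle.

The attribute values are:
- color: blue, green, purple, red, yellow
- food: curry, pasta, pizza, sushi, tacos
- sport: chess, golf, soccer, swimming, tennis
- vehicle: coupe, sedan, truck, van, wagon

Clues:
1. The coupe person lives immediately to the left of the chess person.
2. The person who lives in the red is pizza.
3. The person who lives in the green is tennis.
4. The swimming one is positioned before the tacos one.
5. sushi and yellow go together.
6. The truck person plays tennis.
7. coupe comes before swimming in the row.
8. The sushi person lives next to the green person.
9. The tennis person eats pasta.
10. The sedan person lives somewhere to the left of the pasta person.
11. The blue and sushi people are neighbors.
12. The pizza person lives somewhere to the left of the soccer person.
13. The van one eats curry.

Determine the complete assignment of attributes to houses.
Solution:

House | Color | Food | Sport | Vehicle
--------------------------------------
  1   | red | pizza | golf | coupe
  2   | blue | curry | chess | van
  3   | yellow | sushi | swimming | sedan
  4   | green | pasta | tennis | truck
  5   | purple | tacos | soccer | wagon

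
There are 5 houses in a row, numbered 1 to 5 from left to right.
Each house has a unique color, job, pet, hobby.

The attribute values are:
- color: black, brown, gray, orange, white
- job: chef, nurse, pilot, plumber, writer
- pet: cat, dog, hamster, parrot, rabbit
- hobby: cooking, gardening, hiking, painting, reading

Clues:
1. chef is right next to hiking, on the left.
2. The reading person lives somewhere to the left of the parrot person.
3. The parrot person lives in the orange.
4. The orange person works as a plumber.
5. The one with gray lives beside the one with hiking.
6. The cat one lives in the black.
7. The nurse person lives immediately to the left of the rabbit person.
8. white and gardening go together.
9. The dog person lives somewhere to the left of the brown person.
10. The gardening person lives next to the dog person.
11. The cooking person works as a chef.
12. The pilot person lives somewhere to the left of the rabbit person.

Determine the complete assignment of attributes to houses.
Solution:

House | Color | Job | Pet | Hobby
---------------------------------
  1   | white | pilot | hamster | gardening
  2   | gray | chef | dog | cooking
  3   | black | nurse | cat | hiking
  4   | brown | writer | rabbit | reading
  5   | orange | plumber | parrot | painting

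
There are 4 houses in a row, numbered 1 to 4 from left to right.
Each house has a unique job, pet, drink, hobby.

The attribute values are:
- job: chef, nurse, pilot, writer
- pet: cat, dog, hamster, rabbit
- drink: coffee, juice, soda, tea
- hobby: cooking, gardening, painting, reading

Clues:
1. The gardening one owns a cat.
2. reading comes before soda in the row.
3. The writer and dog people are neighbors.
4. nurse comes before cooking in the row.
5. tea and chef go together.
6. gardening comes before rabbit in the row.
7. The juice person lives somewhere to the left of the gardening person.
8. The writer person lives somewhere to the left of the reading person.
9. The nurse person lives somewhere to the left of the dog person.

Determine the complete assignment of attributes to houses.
Solution:

House | Job | Pet | Drink | Hobby
---------------------------------
  1   | nurse | hamster | juice | painting
  2   | writer | cat | coffee | gardening
  3   | chef | dog | tea | reading
  4   | pilot | rabbit | soda | cooking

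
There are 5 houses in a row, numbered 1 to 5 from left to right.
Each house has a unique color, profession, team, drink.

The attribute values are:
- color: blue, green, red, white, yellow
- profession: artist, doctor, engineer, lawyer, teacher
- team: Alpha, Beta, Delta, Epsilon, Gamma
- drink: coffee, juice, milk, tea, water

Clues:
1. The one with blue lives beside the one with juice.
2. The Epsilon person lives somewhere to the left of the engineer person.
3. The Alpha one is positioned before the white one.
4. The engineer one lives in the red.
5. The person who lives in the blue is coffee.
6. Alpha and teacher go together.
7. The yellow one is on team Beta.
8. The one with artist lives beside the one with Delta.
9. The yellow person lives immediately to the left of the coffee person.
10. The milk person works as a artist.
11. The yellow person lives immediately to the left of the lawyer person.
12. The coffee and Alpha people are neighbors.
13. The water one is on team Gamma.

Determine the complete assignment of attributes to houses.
Solution:

House | Color | Profession | Team | Drink
-----------------------------------------
  1   | yellow | artist | Beta | milk
  2   | blue | lawyer | Delta | coffee
  3   | green | teacher | Alpha | juice
  4   | white | doctor | Epsilon | tea
  5   | red | engineer | Gamma | water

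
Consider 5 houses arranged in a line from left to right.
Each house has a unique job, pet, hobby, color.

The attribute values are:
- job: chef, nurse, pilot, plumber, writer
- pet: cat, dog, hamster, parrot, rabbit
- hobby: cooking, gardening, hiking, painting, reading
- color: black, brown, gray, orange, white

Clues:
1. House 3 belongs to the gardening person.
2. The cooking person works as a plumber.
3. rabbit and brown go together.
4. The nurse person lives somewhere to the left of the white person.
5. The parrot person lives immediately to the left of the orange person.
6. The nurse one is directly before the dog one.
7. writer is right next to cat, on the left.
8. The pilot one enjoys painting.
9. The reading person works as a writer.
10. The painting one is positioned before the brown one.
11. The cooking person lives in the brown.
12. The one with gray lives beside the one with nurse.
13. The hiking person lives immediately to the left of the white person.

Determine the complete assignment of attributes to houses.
Solution:

House | Job | Pet | Hobby | Color
---------------------------------
  1   | writer | parrot | reading | gray
  2   | nurse | cat | hiking | orange
  3   | chef | dog | gardening | white
  4   | pilot | hamster | painting | black
  5   | plumber | rabbit | cooking | brown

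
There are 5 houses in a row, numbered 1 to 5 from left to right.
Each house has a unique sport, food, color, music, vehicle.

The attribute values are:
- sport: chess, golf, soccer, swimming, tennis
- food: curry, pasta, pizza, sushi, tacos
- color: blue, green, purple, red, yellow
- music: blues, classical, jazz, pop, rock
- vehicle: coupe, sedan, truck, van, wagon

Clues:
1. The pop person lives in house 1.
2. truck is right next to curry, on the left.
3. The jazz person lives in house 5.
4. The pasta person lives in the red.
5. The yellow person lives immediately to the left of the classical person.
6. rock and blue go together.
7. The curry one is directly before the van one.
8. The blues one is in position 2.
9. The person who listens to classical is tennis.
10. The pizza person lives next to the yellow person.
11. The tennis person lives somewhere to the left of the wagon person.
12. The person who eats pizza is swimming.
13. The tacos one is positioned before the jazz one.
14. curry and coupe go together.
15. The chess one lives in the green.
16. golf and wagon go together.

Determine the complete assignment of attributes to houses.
Solution:

House | Sport | Food | Color | Music | Vehicle
----------------------------------------------
  1   | swimming | pizza | purple | pop | truck
  2   | soccer | curry | yellow | blues | coupe
  3   | tennis | pasta | red | classical | van
  4   | golf | tacos | blue | rock | wagon
  5   | chess | sushi | green | jazz | sedan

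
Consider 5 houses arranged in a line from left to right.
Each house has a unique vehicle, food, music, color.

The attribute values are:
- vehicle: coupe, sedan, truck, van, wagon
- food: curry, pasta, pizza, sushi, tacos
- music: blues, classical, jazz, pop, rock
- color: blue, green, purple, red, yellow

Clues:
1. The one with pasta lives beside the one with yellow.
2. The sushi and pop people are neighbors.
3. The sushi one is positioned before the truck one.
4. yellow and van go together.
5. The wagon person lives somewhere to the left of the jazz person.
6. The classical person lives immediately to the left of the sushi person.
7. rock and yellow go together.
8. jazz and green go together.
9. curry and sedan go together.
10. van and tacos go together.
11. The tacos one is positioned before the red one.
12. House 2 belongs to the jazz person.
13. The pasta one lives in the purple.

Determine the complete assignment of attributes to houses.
Solution:

House | Vehicle | Food | Music | Color
--------------------------------------
  1   | wagon | pizza | classical | blue
  2   | coupe | sushi | jazz | green
  3   | truck | pasta | pop | purple
  4   | van | tacos | rock | yellow
  5   | sedan | curry | blues | red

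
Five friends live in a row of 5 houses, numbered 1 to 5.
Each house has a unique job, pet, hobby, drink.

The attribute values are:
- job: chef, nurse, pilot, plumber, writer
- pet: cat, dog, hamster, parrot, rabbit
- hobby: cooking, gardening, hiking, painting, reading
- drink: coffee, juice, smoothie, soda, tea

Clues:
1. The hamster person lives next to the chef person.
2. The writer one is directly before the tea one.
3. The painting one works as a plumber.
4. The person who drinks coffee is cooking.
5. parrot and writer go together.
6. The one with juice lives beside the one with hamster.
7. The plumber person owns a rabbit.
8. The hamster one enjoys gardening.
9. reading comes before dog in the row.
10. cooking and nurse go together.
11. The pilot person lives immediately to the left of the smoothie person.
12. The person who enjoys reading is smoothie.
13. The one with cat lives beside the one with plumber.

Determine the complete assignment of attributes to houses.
Solution:

House | Job | Pet | Hobby | Drink
---------------------------------
  1   | writer | parrot | hiking | juice
  2   | pilot | hamster | gardening | tea
  3   | chef | cat | reading | smoothie
  4   | plumber | rabbit | painting | soda
  5   | nurse | dog | cooking | coffee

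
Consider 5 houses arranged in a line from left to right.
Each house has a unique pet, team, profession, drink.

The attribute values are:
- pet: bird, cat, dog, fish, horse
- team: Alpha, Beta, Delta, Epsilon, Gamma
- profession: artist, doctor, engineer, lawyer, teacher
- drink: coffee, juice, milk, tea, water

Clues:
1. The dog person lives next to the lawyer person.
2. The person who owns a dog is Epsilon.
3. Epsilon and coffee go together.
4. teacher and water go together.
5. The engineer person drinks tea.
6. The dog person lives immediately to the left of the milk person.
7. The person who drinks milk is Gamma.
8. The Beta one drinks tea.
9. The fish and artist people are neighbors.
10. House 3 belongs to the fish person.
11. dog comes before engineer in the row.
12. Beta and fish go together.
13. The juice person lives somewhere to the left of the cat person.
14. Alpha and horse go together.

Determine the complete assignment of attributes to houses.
Solution:

House | Pet | Team | Profession | Drink
---------------------------------------
  1   | dog | Epsilon | doctor | coffee
  2   | bird | Gamma | lawyer | milk
  3   | fish | Beta | engineer | tea
  4   | horse | Alpha | artist | juice
  5   | cat | Delta | teacher | water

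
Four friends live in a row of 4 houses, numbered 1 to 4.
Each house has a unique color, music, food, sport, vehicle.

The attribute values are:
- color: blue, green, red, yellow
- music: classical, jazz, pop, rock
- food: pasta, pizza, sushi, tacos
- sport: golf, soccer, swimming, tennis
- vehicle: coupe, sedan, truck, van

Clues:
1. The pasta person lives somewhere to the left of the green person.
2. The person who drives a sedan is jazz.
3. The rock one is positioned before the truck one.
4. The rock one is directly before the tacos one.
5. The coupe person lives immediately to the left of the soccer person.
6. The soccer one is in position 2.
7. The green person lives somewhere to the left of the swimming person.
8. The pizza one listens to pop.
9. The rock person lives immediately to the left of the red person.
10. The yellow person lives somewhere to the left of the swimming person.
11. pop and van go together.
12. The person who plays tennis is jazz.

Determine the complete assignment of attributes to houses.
Solution:

House | Color | Music | Food | Sport | Vehicle
----------------------------------------------
  1   | yellow | rock | pasta | golf | coupe
  2   | red | classical | tacos | soccer | truck
  3   | green | jazz | sushi | tennis | sedan
  4   | blue | pop | pizza | swimming | van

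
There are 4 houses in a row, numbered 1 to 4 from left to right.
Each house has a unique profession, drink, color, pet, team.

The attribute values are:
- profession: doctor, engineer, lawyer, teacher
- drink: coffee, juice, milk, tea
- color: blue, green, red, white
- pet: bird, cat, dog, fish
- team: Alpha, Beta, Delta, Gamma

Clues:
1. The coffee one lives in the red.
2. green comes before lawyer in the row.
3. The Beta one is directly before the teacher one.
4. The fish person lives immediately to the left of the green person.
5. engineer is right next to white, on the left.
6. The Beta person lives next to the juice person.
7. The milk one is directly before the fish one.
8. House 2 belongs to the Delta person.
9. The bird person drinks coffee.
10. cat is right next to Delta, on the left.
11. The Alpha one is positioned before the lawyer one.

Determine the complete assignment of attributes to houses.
Solution:

House | Profession | Drink | Color | Pet | Team
-----------------------------------------------
  1   | engineer | milk | blue | cat | Beta
  2   | teacher | juice | white | fish | Delta
  3   | doctor | tea | green | dog | Alpha
  4   | lawyer | coffee | red | bird | Gamma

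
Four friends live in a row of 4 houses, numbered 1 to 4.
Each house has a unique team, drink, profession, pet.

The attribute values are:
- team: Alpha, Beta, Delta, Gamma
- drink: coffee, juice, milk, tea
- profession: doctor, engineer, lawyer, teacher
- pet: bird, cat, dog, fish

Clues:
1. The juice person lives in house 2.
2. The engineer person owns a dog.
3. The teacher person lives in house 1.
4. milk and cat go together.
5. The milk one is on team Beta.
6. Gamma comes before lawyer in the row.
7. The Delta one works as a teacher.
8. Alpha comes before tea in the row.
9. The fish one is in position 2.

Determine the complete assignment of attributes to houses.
Solution:

House | Team | Drink | Profession | Pet
---------------------------------------
  1   | Delta | coffee | teacher | bird
  2   | Alpha | juice | doctor | fish
  3   | Gamma | tea | engineer | dog
  4   | Beta | milk | lawyer | cat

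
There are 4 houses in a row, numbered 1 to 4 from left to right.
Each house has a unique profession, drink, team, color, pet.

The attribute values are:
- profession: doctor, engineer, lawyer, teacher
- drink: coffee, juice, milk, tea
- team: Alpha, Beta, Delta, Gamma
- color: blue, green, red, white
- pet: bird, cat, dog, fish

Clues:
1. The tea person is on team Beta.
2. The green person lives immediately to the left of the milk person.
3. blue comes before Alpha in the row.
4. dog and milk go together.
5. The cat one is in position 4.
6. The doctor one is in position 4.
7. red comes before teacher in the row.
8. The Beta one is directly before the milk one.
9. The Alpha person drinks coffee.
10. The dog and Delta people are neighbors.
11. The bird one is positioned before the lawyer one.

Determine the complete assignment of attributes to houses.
Solution:

House | Profession | Drink | Team | Color | Pet
-----------------------------------------------
  1   | engineer | tea | Beta | green | bird
  2   | lawyer | milk | Gamma | red | dog
  3   | teacher | juice | Delta | blue | fish
  4   | doctor | coffee | Alpha | white | cat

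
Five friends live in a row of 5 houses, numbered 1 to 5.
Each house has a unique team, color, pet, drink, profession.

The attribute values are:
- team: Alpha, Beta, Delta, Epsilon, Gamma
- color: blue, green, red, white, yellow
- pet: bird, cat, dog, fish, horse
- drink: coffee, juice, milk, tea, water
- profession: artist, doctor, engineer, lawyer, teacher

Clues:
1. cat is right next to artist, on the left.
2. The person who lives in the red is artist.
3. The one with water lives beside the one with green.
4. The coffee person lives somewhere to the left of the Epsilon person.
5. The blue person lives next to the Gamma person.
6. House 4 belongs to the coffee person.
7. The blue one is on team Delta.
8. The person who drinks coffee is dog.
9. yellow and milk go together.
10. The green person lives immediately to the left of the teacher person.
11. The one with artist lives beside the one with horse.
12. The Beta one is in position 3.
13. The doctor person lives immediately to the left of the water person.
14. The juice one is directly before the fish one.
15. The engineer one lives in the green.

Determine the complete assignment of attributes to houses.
Solution:

House | Team | Color | Pet | Drink | Profession
-----------------------------------------------
  1   | Delta | blue | cat | juice | doctor
  2   | Gamma | red | fish | water | artist
  3   | Beta | green | horse | tea | engineer
  4   | Alpha | white | dog | coffee | teacher
  5   | Epsilon | yellow | bird | milk | lawyer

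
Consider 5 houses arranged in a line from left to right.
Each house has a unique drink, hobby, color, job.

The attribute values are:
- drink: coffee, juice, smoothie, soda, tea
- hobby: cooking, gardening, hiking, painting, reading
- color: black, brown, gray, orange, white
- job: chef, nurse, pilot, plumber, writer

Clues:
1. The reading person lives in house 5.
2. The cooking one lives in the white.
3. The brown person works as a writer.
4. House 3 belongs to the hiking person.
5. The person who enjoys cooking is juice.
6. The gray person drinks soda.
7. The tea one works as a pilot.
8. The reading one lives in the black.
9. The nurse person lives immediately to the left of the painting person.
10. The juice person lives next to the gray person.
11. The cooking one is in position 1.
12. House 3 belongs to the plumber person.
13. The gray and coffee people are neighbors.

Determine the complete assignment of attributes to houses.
Solution:

House | Drink | Hobby | Color | Job
-----------------------------------
  1   | juice | cooking | white | nurse
  2   | soda | painting | gray | chef
  3   | coffee | hiking | orange | plumber
  4   | smoothie | gardening | brown | writer
  5   | tea | reading | black | pilot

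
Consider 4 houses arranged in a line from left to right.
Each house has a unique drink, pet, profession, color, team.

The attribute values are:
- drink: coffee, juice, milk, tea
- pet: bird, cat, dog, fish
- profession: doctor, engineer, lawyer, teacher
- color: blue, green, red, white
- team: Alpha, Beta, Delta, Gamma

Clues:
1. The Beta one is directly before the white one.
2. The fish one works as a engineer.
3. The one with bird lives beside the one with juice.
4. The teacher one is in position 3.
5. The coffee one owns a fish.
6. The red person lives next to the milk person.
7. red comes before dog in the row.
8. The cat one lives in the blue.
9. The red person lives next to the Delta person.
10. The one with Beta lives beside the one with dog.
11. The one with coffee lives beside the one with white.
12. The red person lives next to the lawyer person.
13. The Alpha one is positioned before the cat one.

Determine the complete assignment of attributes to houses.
Solution:

House | Drink | Pet | Profession | Color | Team
-----------------------------------------------
  1   | coffee | fish | engineer | red | Beta
  2   | milk | dog | lawyer | white | Delta
  3   | tea | bird | teacher | green | Alpha
  4   | juice | cat | doctor | blue | Gamma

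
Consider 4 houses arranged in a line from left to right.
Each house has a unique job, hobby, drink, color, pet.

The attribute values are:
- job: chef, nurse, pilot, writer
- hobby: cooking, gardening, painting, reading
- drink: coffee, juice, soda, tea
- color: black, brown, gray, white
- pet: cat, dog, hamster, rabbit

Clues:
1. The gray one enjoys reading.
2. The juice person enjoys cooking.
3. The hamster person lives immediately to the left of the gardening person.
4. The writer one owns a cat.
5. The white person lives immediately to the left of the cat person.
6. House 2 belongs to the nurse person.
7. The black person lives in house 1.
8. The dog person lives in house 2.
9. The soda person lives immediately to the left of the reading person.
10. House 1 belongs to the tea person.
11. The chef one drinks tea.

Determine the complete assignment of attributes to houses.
Solution:

House | Job | Hobby | Drink | Color | Pet
-----------------------------------------
  1   | chef | painting | tea | black | hamster
  2   | nurse | gardening | soda | white | dog
  3   | writer | reading | coffee | gray | cat
  4   | pilot | cooking | juice | brown | rabbit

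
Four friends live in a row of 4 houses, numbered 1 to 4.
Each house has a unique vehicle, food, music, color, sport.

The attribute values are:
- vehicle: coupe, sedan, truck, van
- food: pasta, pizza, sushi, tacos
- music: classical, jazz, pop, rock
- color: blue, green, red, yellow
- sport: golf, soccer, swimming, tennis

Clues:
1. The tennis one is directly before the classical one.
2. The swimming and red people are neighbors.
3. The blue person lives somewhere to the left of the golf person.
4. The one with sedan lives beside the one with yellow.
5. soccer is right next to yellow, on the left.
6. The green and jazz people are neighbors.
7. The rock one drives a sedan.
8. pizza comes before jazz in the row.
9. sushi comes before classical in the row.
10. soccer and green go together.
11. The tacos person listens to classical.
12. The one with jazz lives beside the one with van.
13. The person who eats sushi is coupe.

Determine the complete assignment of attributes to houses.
Solution:

House | Vehicle | Food | Music | Color | Sport
----------------------------------------------
  1   | sedan | pizza | rock | green | soccer
  2   | coupe | sushi | jazz | yellow | tennis
  3   | van | tacos | classical | blue | swimming
  4   | truck | pasta | pop | red | golf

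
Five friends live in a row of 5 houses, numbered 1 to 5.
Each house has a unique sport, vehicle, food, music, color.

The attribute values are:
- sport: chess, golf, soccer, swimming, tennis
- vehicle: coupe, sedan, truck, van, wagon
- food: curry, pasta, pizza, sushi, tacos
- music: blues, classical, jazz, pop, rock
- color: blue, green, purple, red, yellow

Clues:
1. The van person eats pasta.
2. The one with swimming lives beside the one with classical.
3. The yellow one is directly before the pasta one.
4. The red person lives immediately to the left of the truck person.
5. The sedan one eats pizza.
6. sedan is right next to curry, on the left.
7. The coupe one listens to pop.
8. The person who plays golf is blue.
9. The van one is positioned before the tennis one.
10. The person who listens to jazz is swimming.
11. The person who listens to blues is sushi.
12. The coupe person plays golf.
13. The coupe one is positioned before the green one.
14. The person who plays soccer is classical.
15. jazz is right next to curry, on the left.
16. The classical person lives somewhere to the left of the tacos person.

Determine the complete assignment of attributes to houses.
Solution:

House | Sport | Vehicle | Food | Music | Color
----------------------------------------------
  1   | swimming | sedan | pizza | jazz | red
  2   | soccer | truck | curry | classical | yellow
  3   | chess | van | pasta | rock | purple
  4   | golf | coupe | tacos | pop | blue
  5   | tennis | wagon | sushi | blues | green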